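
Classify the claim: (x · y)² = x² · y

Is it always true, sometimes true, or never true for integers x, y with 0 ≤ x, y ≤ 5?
Sometimes true

It holds at (x, y) = (0, 1) (both sides equal 0), but fails at (x, y) = (5, 3) (LHS = 225, RHS = 75).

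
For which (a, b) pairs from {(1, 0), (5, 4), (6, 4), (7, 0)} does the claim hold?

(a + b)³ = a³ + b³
Testing each pair:
(1, 0): LHS = 1, RHS = 1 → holds
(5, 4): LHS = 729, RHS = 189 → fails
(6, 4): LHS = 1000, RHS = 280 → fails
(7, 0): LHS = 343, RHS = 343 → holds

2 of 4 pairs satisfy the claim.

Answer: (1, 0), (7, 0)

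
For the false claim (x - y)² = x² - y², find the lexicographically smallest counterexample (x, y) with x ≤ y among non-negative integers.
Substituting (0, 1) into the claim:
LHS = (0 - 1)² = 1
RHS = 0² - 1² = -1

Since LHS ≠ RHS, this pair disproves the claim, and no lexicographically smaller pair (x ≤ y, non-negative integers) does.

For instance (3, 7) is also a counterexample (LHS = 16, RHS = -40), but it's lexicographically larger.

Answer: (x, y) = (0, 1)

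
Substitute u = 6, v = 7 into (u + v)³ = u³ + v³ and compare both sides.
LHS = (6 + 7)³ = 2197
RHS = 6³ + 7³ = 559

LHS ≠ RHS, so the equation does not hold here.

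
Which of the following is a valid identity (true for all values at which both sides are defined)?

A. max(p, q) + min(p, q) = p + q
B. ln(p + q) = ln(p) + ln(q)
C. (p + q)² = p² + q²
A

A: holds — e.g. at (4, 6), both sides equal 10.
B: fails at (2, 4) — LHS = ln(6) ≈ 1.792, RHS = ln(2) + ln(4) ≈ 2.079.
C: fails at (4, 4) — LHS = 64, RHS = 32.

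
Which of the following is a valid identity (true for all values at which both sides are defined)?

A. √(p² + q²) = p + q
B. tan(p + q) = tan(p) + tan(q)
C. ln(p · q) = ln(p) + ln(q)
C

A: fails at (1, 3) — LHS = √(10) ≈ 3.162, RHS = 4.
B: fails at (2, 7) — LHS = tan(9) ≈ -0.4523, RHS = tan(2) + tan(7) ≈ -1.314.
C: holds — e.g. at (2, 5), both sides equal ln(10) ≈ 2.303.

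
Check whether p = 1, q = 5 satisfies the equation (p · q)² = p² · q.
Fails

Substituting p = 1, q = 5:

LHS = (1 · 5)² = 25
RHS = 1² · 5 = 5

LHS ≠ RHS, so the equation does not hold at this point.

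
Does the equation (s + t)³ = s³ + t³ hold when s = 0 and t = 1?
Holds

Substituting s = 0, t = 1:

LHS = (0 + 1)³ = 1
RHS = 0³ + 1³ = 1

LHS = RHS, so the equation holds at this point.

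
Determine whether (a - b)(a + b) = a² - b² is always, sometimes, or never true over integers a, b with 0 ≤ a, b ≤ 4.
The identity holds for every pair in the range. For instance at (a, b) = (1, 1): both sides equal 0.

Answer: Always true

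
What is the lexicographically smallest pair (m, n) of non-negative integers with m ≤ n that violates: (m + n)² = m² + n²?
At (0, 1): both sides equal 1, so it holds there.
At (0, 6): both sides equal 36, so it holds there.

Substituting (1, 1) into the claim:
LHS = (1 + 1)² = 4
RHS = 1² + 1² = 2

Since LHS ≠ RHS, this pair disproves the claim, and no lexicographically smaller pair (m ≤ n, non-negative integers) does.

For instance (1, 2) is also a counterexample (LHS = 9, RHS = 5), but it's lexicographically larger.

Answer: (m, n) = (1, 1)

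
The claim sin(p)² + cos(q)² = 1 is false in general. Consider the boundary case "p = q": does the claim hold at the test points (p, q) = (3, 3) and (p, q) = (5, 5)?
At (3, 3): LHS = sin(3)² + cos(3)² = 1, RHS = 1 → equal
At (5, 5): LHS = cos(5)² + sin(5)² = 1, RHS = 1 → equal

So the claim does hold at both of these boundary points, even though it is not an identity.

Answer: Yes, holds at both test points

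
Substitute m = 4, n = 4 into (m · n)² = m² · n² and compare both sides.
LHS = (4 · 4)² = 256
RHS = 4² · 4² = 256

LHS = RHS: the two sides agree.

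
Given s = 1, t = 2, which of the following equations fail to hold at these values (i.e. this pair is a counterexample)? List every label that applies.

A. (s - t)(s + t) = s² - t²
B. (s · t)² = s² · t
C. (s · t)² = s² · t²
Evaluating each claim at the given values:
A. LHS = -3, RHS = -3 → holds here (LHS = RHS)
B. LHS = 4, RHS = 2 → fails here (LHS ≠ RHS)
C. LHS = 4, RHS = 4 → holds here (LHS = RHS)

Answer: B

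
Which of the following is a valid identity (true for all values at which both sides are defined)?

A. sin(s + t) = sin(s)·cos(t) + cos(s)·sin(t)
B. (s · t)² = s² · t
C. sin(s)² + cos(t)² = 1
A

A: holds — e.g. at (6, 7), both sides equal sin(13) ≈ 0.4202.
B: fails at (1, 3) — LHS = 9, RHS = 3.
C: fails at (2, 3) — LHS = sin(2)² + cos(3)² ≈ 1.807, RHS = 1.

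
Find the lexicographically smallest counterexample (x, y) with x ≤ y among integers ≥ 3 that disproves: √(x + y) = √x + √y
Substituting (3, 3) into the claim:
LHS = √(3 + 3) = √(6) ≈ 2.449
RHS = √3 + √3 = 2·√(3) ≈ 3.464

Since LHS ≠ RHS, this pair disproves the claim, and no lexicographically smaller pair (x ≤ y, integers ≥ 3) does.

For instance (3, 7) is also a counterexample (LHS = √(10) ≈ 3.162, RHS = √(3) + √(7) ≈ 4.378), but it's lexicographically larger.

Answer: (x, y) = (3, 3)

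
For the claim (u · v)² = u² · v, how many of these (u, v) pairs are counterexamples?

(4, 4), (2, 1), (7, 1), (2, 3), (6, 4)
3

Testing each pair:
(4, 4): LHS = 256, RHS = 64 → counterexample
(2, 1): LHS = 4, RHS = 4 → satisfies claim
(7, 1): LHS = 49, RHS = 49 → satisfies claim
(2, 3): LHS = 36, RHS = 12 → counterexample
(6, 4): LHS = 576, RHS = 144 → counterexample

That makes 3 counterexamples.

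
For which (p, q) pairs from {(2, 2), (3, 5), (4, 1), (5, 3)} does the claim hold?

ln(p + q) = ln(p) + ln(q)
(2, 2)

Testing each pair:
(2, 2): LHS = ln(4) ≈ 1.386, RHS = 2·ln(2) ≈ 1.386 → holds
(3, 5): LHS = ln(8) ≈ 2.079, RHS = ln(3) + ln(5) ≈ 2.708 → fails
(4, 1): LHS = ln(5) ≈ 1.609, RHS = ln(4) ≈ 1.386 → fails
(5, 3): LHS = ln(8) ≈ 2.079, RHS = ln(3) + ln(5) ≈ 2.708 → fails

1 of 4 pairs satisfies the claim.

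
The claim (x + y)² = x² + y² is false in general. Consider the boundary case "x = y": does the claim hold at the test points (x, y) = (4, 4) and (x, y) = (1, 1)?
At (4, 4): LHS = 64 ≠ RHS = 32
At (1, 1): LHS = 4 ≠ RHS = 2

Answer: No, fails at both test points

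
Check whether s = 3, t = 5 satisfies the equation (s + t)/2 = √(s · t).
Fails

Substituting s = 3, t = 5:

LHS = (3 + 5)/2 = 4
RHS = √(3 · 5) = √(15) ≈ 3.873

LHS ≠ RHS, so the equation does not hold at this point.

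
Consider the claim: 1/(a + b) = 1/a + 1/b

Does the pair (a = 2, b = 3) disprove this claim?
Substituting a = 2, b = 3:
LHS = 1/(2 + 3) = 1/5
RHS = 1/2 + 1/3 = 5/6

Since LHS ≠ RHS, this pair disproves the claim.

Answer: Yes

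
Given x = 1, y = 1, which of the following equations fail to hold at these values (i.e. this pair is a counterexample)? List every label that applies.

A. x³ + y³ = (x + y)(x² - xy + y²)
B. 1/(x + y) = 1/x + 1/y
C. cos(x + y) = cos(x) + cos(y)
Evaluating each claim at the given values:
A. LHS = 2, RHS = 2 → holds here (LHS = RHS)
B. LHS = 1/2, RHS = 2 → fails here (LHS ≠ RHS)
C. LHS = cos(2) ≈ -0.4161, RHS = 2·cos(1) ≈ 1.081 → fails here (LHS ≠ RHS)

Answer: B, C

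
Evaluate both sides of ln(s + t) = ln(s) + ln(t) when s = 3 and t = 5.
LHS = ln(3 + 5) = ln(8) ≈ 2.079
RHS = ln(3) + ln(5) ≈ 2.708

LHS ≠ RHS (they differ by about 0.6286), so the equation does not hold here.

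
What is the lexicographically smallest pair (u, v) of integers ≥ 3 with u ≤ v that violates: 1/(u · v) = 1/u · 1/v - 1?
Substituting (3, 3) into the claim:
LHS = 1/(3 · 3) = 1/9
RHS = 1/3 · 1/3 - 1 = -8/9

Since LHS ≠ RHS, this pair disproves the claim, and no lexicographically smaller pair (u ≤ v, integers ≥ 3) does.

For instance (3, 7) is also a counterexample (LHS = 1/21, RHS = -20/21), but it's lexicographically larger.

Answer: (u, v) = (3, 3)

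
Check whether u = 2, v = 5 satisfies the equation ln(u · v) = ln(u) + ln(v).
Holds

Substituting u = 2, v = 5:

LHS = ln(2 · 5) = ln(10) ≈ 2.303
RHS = ln(2) + ln(5) ≈ 2.303

LHS = RHS, so the equation holds at this point.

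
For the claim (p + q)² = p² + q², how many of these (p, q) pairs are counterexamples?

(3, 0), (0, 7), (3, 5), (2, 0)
Testing each pair:
(3, 0): LHS = 9, RHS = 9 → satisfies claim
(0, 7): LHS = 49, RHS = 49 → satisfies claim
(3, 5): LHS = 64, RHS = 34 → counterexample
(2, 0): LHS = 4, RHS = 4 → satisfies claim

That makes 1 counterexample.

Answer: 1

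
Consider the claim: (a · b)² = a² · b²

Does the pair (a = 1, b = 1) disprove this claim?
No

Substituting a = 1, b = 1:
LHS = (1 · 1)² = 1
RHS = 1² · 1² = 1

The sides agree, so this pair does not disprove the claim.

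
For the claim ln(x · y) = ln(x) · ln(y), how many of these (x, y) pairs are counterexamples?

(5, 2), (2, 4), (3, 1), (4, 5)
4

Testing each pair:
(5, 2): LHS = ln(10) ≈ 2.303, RHS = ln(2)·ln(5) ≈ 1.116 → counterexample
(2, 4): LHS = ln(8) ≈ 2.079, RHS = ln(2)·ln(4) ≈ 0.9609 → counterexample
(3, 1): LHS = ln(3) ≈ 1.099, RHS = 0 → counterexample
(4, 5): LHS = ln(20) ≈ 2.996, RHS = ln(4)·ln(5) ≈ 2.231 → counterexample

That makes 4 counterexamples.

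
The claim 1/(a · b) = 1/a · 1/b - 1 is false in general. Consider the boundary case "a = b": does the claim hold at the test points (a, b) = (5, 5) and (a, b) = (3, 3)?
No, fails at both test points

At (5, 5): LHS = 1/25 ≠ RHS = -24/25
At (3, 3): LHS = 1/9 ≠ RHS = -8/9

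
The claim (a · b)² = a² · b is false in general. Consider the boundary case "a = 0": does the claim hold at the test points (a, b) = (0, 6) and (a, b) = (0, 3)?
Yes, holds at both test points

At (0, 6): LHS = 0, RHS = 0 → equal
At (0, 3): LHS = 0, RHS = 0 → equal

So the claim does hold at both of these boundary points, even though it is not an identity.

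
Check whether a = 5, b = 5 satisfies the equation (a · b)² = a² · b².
Substituting a = 5, b = 5:

LHS = (5 · 5)² = 625
RHS = 5² · 5² = 625

LHS = RHS, so the equation holds at this point.

Answer: Holds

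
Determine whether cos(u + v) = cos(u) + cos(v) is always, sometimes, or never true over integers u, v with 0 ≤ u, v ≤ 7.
The claim fails for every pair in the range. For instance at (u, v) = (5, 1): LHS = cos(6) ≈ 0.9602, RHS = cos(5) + cos(1) ≈ 0.824.

Answer: Never true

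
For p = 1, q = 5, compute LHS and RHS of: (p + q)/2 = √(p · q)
LHS = (1 + 5)/2 = 3
RHS = √(1 · 5) = √(5) ≈ 2.236

LHS ≠ RHS (they differ by about 0.7639), so the equation does not hold here.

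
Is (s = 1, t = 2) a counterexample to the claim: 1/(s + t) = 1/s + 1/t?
Yes

Substituting s = 1, t = 2:
LHS = 1/(1 + 2) = 1/3
RHS = 1/1 + 1/2 = 3/2

Since LHS ≠ RHS, this pair disproves the claim.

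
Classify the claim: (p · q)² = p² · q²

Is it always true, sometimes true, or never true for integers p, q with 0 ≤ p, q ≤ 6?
Always true

The identity holds for every pair in the range. For instance at (p, q) = (4, 3): both sides equal 144.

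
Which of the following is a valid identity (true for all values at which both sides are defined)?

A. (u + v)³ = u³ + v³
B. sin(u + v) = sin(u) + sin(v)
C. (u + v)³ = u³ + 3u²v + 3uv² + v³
C

A: fails at (3, 4) — LHS = 343, RHS = 91.
B: fails at (5, 8) — LHS = sin(13) ≈ 0.4202, RHS = sin(5) + sin(8) ≈ 0.03043.
C: holds — e.g. at (5, 5), both sides equal 1000.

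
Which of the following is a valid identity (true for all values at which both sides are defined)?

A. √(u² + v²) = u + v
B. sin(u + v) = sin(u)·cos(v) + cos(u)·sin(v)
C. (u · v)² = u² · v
A: fails at (1, 2) — LHS = √(5) ≈ 2.236, RHS = 3.
B: holds — e.g. at (4, 6), both sides equal sin(10) ≈ -0.544.
C: fails at (3, 7) — LHS = 441, RHS = 63.

Answer: B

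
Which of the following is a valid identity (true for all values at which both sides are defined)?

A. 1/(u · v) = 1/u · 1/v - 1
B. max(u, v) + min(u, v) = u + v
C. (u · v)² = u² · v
B

A: fails at (2, 3) — LHS = 1/6, RHS = -5/6.
B: holds — e.g. at (4, 4), both sides equal 8.
C: fails at (6, 7) — LHS = 1764, RHS = 252.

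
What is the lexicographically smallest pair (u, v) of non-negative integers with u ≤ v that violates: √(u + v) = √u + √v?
(u, v) = (1, 1)

At (0, 2): both sides equal √(2) ≈ 1.414, so it holds there.
At (0, 3): both sides equal √(3) ≈ 1.732, so it holds there.

Substituting (1, 1) into the claim:
LHS = √(1 + 1) = √(2) ≈ 1.414
RHS = √1 + √1 = 2

Since LHS ≠ RHS, this pair disproves the claim, and no lexicographically smaller pair (u ≤ v, non-negative integers) does.

For instance (1, 5) is also a counterexample (LHS = √(6) ≈ 2.449, RHS = 1 + √(5) ≈ 3.236), but it's lexicographically larger.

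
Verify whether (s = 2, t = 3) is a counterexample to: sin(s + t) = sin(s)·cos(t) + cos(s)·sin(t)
Substituting s = 2, t = 3:
LHS = sin(2 + 3) = sin(5) ≈ -0.9589
RHS = sin(2)·cos(3) + cos(2)·sin(3) = sin(2)·cos(3) + sin(3)·cos(2) ≈ -0.9589

The sides agree, so this pair does not disprove the claim.

Answer: No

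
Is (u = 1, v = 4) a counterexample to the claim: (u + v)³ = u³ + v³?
Yes

Substituting u = 1, v = 4:
LHS = (1 + 4)³ = 125
RHS = 1³ + 4³ = 65

Since LHS ≠ RHS, this pair disproves the claim.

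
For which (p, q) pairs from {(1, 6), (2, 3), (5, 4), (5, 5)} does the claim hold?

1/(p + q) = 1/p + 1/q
Testing each pair:
(1, 6): LHS = 1/7, RHS = 7/6 → fails
(2, 3): LHS = 1/5, RHS = 5/6 → fails
(5, 4): LHS = 1/9, RHS = 9/20 → fails
(5, 5): LHS = 1/10, RHS = 2/5 → fails

No pair satisfies the claim.

Answer: None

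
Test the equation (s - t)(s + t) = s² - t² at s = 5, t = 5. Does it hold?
Holds

Substituting s = 5, t = 5:

LHS = (5 - 5)(5 + 5) = 0
RHS = 5² - 5² = 0

LHS = RHS, so the equation holds at this point.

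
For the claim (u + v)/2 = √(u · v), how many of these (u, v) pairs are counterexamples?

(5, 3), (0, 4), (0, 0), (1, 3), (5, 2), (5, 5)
Testing each pair:
(5, 3): LHS = 4, RHS = √(15) ≈ 3.873 → counterexample
(0, 4): LHS = 2, RHS = 0 → counterexample
(0, 0): LHS = 0, RHS = 0 → satisfies claim
(1, 3): LHS = 2, RHS = √(3) ≈ 1.732 → counterexample
(5, 2): LHS = 7/2, RHS = √(10) ≈ 3.162 → counterexample
(5, 5): LHS = 5, RHS = 5 → satisfies claim

That makes 4 counterexamples.

Answer: 4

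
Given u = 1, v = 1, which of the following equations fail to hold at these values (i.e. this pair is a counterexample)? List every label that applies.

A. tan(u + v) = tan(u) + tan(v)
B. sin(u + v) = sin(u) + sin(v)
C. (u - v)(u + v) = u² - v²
Evaluating each claim at the given values:
A. LHS = tan(2) ≈ -2.185, RHS = 2·tan(1) ≈ 3.115 → fails here (LHS ≠ RHS)
B. LHS = sin(2) ≈ 0.9093, RHS = 2·sin(1) ≈ 1.683 → fails here (LHS ≠ RHS)
C. LHS = 0, RHS = 0 → holds here (LHS = RHS)

Answer: A, B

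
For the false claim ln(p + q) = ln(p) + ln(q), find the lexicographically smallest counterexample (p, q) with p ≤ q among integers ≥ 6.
Substituting (6, 6) into the claim:
LHS = ln(6 + 6) = ln(12) ≈ 2.485
RHS = ln(6) + ln(6) = 2·ln(6) ≈ 3.584

Since LHS ≠ RHS, this pair disproves the claim, and no lexicographically smaller pair (p ≤ q, integers ≥ 6) does.

For instance (10, 12) is also a counterexample (LHS = ln(22) ≈ 3.091, RHS = ln(10) + ln(12) ≈ 4.787), but it's lexicographically larger.

Answer: (p, q) = (6, 6)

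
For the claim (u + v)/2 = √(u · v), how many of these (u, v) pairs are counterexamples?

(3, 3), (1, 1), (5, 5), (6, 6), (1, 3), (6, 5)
2

Testing each pair:
(3, 3): LHS = 3, RHS = 3 → satisfies claim
(1, 1): LHS = 1, RHS = 1 → satisfies claim
(5, 5): LHS = 5, RHS = 5 → satisfies claim
(6, 6): LHS = 6, RHS = 6 → satisfies claim
(1, 3): LHS = 2, RHS = √(3) ≈ 1.732 → counterexample
(6, 5): LHS = 11/2, RHS = √(30) ≈ 5.477 → counterexample

That makes 2 counterexamples.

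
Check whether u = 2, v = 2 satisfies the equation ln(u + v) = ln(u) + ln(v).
Holds

Substituting u = 2, v = 2:

LHS = ln(2 + 2) = ln(4) ≈ 1.386
RHS = ln(2) + ln(2) = 2·ln(2) ≈ 1.386

LHS = RHS, so the equation holds at this point.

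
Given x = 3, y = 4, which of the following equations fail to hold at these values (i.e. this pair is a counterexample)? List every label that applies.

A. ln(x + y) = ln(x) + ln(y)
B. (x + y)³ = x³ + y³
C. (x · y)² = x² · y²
Evaluating each claim at the given values:
A. LHS = ln(7) ≈ 1.946, RHS = ln(3) + ln(4) ≈ 2.485 → fails here (LHS ≠ RHS)
B. LHS = 343, RHS = 91 → fails here (LHS ≠ RHS)
C. LHS = 144, RHS = 144 → holds here (LHS = RHS)

Answer: A, B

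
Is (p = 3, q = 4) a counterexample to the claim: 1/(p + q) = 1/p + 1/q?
Substituting p = 3, q = 4:
LHS = 1/(3 + 4) = 1/7
RHS = 1/3 + 1/4 = 7/12

Since LHS ≠ RHS, this pair disproves the claim.

Answer: Yes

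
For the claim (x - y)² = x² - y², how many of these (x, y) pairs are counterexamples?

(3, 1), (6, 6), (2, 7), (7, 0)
Testing each pair:
(3, 1): LHS = 4, RHS = 8 → counterexample
(6, 6): LHS = 0, RHS = 0 → satisfies claim
(2, 7): LHS = 25, RHS = -45 → counterexample
(7, 0): LHS = 49, RHS = 49 → satisfies claim

That makes 2 counterexamples.

Answer: 2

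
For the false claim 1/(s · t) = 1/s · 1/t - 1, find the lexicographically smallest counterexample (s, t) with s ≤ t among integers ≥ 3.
(s, t) = (3, 3)

Substituting (3, 3) into the claim:
LHS = 1/(3 · 3) = 1/9
RHS = 1/3 · 1/3 - 1 = -8/9

Since LHS ≠ RHS, this pair disproves the claim, and no lexicographically smaller pair (s ≤ t, integers ≥ 3) does.

For instance (5, 9) is also a counterexample (LHS = 1/45, RHS = -44/45), but it's lexicographically larger.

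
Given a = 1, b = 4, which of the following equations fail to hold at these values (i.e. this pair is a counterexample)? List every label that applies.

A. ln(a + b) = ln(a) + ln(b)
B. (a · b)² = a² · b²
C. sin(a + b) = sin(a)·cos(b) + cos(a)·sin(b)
A

Evaluating each claim at the given values:
A. LHS = ln(5) ≈ 1.609, RHS = ln(4) ≈ 1.386 → fails here (LHS ≠ RHS)
B. LHS = 16, RHS = 16 → holds here (LHS = RHS)
C. LHS = sin(5) ≈ -0.9589, RHS = sin(1)·cos(4) + sin(4)·cos(1) ≈ -0.9589 → holds here (LHS = RHS)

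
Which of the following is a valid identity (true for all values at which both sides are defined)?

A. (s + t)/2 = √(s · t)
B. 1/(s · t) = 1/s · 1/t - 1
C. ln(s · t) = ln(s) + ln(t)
A: fails at (1, 5) — LHS = 3, RHS = √(5) ≈ 2.236.
B: fails at (5, 5) — LHS = 1/25, RHS = -24/25.
C: holds — e.g. at (1, 4), both sides equal ln(4) ≈ 1.386.

Answer: C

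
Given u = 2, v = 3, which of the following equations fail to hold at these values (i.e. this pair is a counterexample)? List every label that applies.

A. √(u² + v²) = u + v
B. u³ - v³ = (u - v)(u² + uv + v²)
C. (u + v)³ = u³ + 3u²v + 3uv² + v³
A

Evaluating each claim at the given values:
A. LHS = √(13) ≈ 3.606, RHS = 5 → fails here (LHS ≠ RHS)
B. LHS = -19, RHS = -19 → holds here (LHS = RHS)
C. LHS = 125, RHS = 125 → holds here (LHS = RHS)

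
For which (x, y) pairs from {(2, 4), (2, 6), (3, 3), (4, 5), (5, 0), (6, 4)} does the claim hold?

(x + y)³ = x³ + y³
(5, 0)

Testing each pair:
(2, 4): LHS = 216, RHS = 72 → fails
(2, 6): LHS = 512, RHS = 224 → fails
(3, 3): LHS = 216, RHS = 54 → fails
(4, 5): LHS = 729, RHS = 189 → fails
(5, 0): LHS = 125, RHS = 125 → holds
(6, 4): LHS = 1000, RHS = 280 → fails

1 of 6 pairs satisfies the claim.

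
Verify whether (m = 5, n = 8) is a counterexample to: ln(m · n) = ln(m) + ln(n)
No

Substituting m = 5, n = 8:
LHS = ln(5 · 8) = ln(40) ≈ 3.689
RHS = ln(5) + ln(8) ≈ 3.689

The sides agree, so this pair does not disprove the claim.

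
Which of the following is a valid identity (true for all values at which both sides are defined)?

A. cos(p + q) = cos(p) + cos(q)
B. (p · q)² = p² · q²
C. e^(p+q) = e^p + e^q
A: fails at (3, 3) — LHS = cos(6) ≈ 0.9602, RHS = 2·cos(3) ≈ -1.98.
B: holds — e.g. at (3, 4), both sides equal 144.
C: fails at (1, 3) — LHS = e^4 ≈ 54.6, RHS = e + e^3 ≈ 22.8.

Answer: B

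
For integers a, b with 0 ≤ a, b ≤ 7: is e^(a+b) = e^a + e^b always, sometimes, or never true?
Never true

The claim fails for every pair in the range. For instance at (a, b) = (7, 7): LHS = e^14 ≈ 1202604.3, RHS = 2·e^7 ≈ 2193.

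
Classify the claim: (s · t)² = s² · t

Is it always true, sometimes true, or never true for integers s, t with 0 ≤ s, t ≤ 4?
Sometimes true

It holds at (s, t) = (1, 0) (both sides equal 0), but fails at (s, t) = (3, 3) (LHS = 81, RHS = 27).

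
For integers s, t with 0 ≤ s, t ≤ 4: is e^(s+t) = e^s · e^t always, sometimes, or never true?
The identity holds for every pair in the range. For instance at (s, t) = (2, 2): both sides equal e^4 ≈ 54.6.

Answer: Always true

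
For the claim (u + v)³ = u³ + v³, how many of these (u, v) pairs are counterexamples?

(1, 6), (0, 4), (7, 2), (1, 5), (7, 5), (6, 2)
5

Testing each pair:
(1, 6): LHS = 343, RHS = 217 → counterexample
(0, 4): LHS = 64, RHS = 64 → satisfies claim
(7, 2): LHS = 729, RHS = 351 → counterexample
(1, 5): LHS = 216, RHS = 126 → counterexample
(7, 5): LHS = 1728, RHS = 468 → counterexample
(6, 2): LHS = 512, RHS = 224 → counterexample

That makes 5 counterexamples.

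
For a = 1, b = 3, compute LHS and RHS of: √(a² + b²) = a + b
LHS = √(1² + 3²) = √(10) ≈ 3.162
RHS = 1 + 3 = 4

LHS ≠ RHS (they differ by about 0.8377), so the equation does not hold here.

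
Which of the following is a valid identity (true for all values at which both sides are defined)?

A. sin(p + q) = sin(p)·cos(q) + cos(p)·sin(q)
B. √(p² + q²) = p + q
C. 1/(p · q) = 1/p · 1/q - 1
A: holds — e.g. at (3, 3), both sides equal sin(6) ≈ -0.2794.
B: fails at (1, 4) — LHS = √(17) ≈ 4.123, RHS = 5.
C: fails at (5, 5) — LHS = 1/25, RHS = -24/25.

Answer: A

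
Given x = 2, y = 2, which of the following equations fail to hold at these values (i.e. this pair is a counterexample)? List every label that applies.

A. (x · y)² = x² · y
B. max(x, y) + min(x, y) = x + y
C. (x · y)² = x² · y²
A

Evaluating each claim at the given values:
A. LHS = 16, RHS = 8 → fails here (LHS ≠ RHS)
B. LHS = 4, RHS = 4 → holds here (LHS = RHS)
C. LHS = 16, RHS = 16 → holds here (LHS = RHS)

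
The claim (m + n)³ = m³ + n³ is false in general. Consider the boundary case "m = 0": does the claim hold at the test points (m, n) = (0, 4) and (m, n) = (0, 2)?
Yes, holds at both test points

At (0, 4): LHS = 64, RHS = 64 → equal
At (0, 2): LHS = 8, RHS = 8 → equal

So the claim does hold at both of these boundary points, even though it is not an identity.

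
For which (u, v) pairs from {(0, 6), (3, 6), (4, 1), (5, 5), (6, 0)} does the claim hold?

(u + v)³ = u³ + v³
(0, 6), (6, 0)

Testing each pair:
(0, 6): LHS = 216, RHS = 216 → holds
(3, 6): LHS = 729, RHS = 243 → fails
(4, 1): LHS = 125, RHS = 65 → fails
(5, 5): LHS = 1000, RHS = 250 → fails
(6, 0): LHS = 216, RHS = 216 → holds

2 of 5 pairs satisfy the claim.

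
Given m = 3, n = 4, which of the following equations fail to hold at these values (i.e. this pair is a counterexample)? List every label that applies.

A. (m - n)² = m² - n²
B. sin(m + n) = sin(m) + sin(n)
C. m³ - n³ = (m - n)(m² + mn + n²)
A, B

Evaluating each claim at the given values:
A. LHS = 1, RHS = -7 → fails here (LHS ≠ RHS)
B. LHS = sin(7) ≈ 0.657, RHS = sin(4) + sin(3) ≈ -0.6157 → fails here (LHS ≠ RHS)
C. LHS = -37, RHS = -37 → holds here (LHS = RHS)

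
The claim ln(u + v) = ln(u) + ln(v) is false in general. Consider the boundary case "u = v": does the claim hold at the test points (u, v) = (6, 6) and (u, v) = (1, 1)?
No, fails at both test points

At (6, 6): LHS = ln(12) ≈ 2.485 ≠ RHS = 2·ln(6) ≈ 3.584
At (1, 1): LHS = ln(2) ≈ 0.6931 ≠ RHS = 0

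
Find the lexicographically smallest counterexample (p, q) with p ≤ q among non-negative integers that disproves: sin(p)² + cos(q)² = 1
(p, q) = (0, 1)

Substituting (0, 1) into the claim:
LHS = sin(0)² + cos(1)² = cos(1)² ≈ 0.2919
RHS = 1

Since LHS ≠ RHS, this pair disproves the claim, and no lexicographically smaller pair (p ≤ q, non-negative integers) does.

For instance (3, 6) is also a counterexample (LHS = sin(3)² + cos(6)² ≈ 0.9418, RHS = 1), but it's lexicographically larger.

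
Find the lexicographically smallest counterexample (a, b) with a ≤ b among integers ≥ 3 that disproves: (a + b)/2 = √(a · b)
Substituting (3, 4) into the claim:
LHS = (3 + 4)/2 = 7/2
RHS = √(3 · 4) = 2·√(3) ≈ 3.464

Since LHS ≠ RHS, this pair disproves the claim, and no lexicographically smaller pair (a ≤ b, integers ≥ 3) does.

For instance (7, 8) is also a counterexample (LHS = 15/2, RHS = 2·√(14) ≈ 7.483), but it's lexicographically larger.

Answer: (a, b) = (3, 4)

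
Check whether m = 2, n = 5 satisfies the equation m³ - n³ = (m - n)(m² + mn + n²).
Holds

Substituting m = 2, n = 5:

LHS = 2³ - 5³ = -117
RHS = (2 - 5)(2² + 2·5 + 5²) = -117

LHS = RHS, so the equation holds at this point.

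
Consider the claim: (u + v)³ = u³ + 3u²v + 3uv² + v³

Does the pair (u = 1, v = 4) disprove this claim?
No

Substituting u = 1, v = 4:
LHS = (1 + 4)³ = 125
RHS = 1³ + 3·1²·4 + 3·1·4² + 4³ = 125

The sides agree, so this pair does not disprove the claim.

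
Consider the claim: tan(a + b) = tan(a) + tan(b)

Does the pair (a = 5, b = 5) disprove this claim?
Substituting a = 5, b = 5:
LHS = tan(5 + 5) = tan(10) ≈ 0.6484
RHS = tan(5) + tan(5) = 2·tan(5) ≈ -6.761

Since LHS ≠ RHS, this pair disproves the claim.

Answer: Yes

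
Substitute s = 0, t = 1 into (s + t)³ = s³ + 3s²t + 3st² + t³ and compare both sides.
LHS = (0 + 1)³ = 1
RHS = 0³ + 3·0²·1 + 3·0·1² + 1³ = 1

LHS = RHS: the two sides agree.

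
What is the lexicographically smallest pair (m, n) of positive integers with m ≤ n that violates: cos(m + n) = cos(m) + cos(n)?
Substituting (1, 1) into the claim:
LHS = cos(1 + 1) = cos(2) ≈ -0.4161
RHS = cos(1) + cos(1) = 2·cos(1) ≈ 1.081

Since LHS ≠ RHS, this pair disproves the claim, and no lexicographically smaller pair (m ≤ n, positive integers) does.

For instance (5, 5) is also a counterexample (LHS = cos(10) ≈ -0.8391, RHS = 2·cos(5) ≈ 0.5673), but it's lexicographically larger.

Answer: (m, n) = (1, 1)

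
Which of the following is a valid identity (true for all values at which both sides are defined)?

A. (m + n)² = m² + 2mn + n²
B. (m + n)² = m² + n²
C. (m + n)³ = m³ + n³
A: holds — e.g. at (2, 4), both sides equal 36.
B: fails at (2, 7) — LHS = 81, RHS = 53.
C: fails at (1, 4) — LHS = 125, RHS = 65.

Answer: A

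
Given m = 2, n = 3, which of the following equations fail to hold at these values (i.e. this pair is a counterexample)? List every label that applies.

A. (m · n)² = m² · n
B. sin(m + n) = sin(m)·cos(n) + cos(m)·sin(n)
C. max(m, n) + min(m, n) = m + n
Evaluating each claim at the given values:
A. LHS = 36, RHS = 12 → fails here (LHS ≠ RHS)
B. LHS = sin(5) ≈ -0.9589, RHS = sin(2)·cos(3) + sin(3)·cos(2) ≈ -0.9589 → holds here (LHS = RHS)
C. LHS = 5, RHS = 5 → holds here (LHS = RHS)

Answer: A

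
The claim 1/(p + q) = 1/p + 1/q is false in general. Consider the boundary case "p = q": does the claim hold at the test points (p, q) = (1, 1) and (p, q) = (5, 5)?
No, fails at both test points

At (1, 1): LHS = 1/2 ≠ RHS = 2
At (5, 5): LHS = 1/10 ≠ RHS = 2/5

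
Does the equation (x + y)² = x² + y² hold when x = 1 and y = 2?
Substituting x = 1, y = 2:

LHS = (1 + 2)² = 9
RHS = 1² + 2² = 5

LHS ≠ RHS, so the equation does not hold at this point.

Answer: Fails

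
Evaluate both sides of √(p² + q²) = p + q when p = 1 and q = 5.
LHS = √(1² + 5²) = √(26) ≈ 5.099
RHS = 1 + 5 = 6

LHS ≠ RHS (they differ by about 0.901), so the equation does not hold here.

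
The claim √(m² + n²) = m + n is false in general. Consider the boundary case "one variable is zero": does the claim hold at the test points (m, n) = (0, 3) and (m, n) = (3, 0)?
Yes, holds at both test points

At (0, 3): LHS = 3, RHS = 3 → equal
At (3, 0): LHS = 3, RHS = 3 → equal

So the claim does hold at both of these boundary points, even though it is not an identity.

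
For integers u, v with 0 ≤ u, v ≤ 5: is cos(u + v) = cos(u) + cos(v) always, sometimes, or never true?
Never true

The claim fails for every pair in the range. For instance at (u, v) = (3, 0): LHS = cos(3) ≈ -0.99, RHS = cos(3) + 1 ≈ 0.01001.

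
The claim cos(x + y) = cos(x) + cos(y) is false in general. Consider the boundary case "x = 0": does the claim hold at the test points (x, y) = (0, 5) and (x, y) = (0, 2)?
No, fails at both test points

At (0, 5): LHS = cos(5) ≈ 0.2837 ≠ RHS = cos(5) + 1 ≈ 1.284
At (0, 2): LHS = cos(2) ≈ -0.4161 ≠ RHS = cos(2) + 1 ≈ 0.5839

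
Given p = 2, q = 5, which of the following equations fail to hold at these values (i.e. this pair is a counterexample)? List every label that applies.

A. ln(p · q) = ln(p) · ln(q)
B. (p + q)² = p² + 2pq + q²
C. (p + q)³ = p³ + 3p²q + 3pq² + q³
Evaluating each claim at the given values:
A. LHS = ln(10) ≈ 2.303, RHS = ln(2)·ln(5) ≈ 1.116 → fails here (LHS ≠ RHS)
B. LHS = 49, RHS = 49 → holds here (LHS = RHS)
C. LHS = 343, RHS = 343 → holds here (LHS = RHS)

Answer: A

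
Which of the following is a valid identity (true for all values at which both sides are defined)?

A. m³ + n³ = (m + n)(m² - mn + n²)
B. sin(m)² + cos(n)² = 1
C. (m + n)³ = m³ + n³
A: holds — e.g. at (2, 4), both sides equal 72.
B: fails at (3, 7) — LHS = sin(3)² + cos(7)² ≈ 0.5883, RHS = 1.
C: fails at (1, 1) — LHS = 8, RHS = 2.

Answer: A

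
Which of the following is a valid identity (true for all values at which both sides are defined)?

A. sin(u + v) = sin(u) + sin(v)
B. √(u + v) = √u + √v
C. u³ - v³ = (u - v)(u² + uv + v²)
A: fails at (2, 5) — LHS = sin(7) ≈ 0.657, RHS = sin(5) + sin(2) ≈ -0.04963.
B: fails at (1, 1) — LHS = √(2) ≈ 1.414, RHS = 2.
C: holds — e.g. at (1, 5), both sides equal -124.

Answer: C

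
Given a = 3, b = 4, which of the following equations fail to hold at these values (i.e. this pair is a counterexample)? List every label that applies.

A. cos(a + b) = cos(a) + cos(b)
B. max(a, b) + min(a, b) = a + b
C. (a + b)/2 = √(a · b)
Evaluating each claim at the given values:
A. LHS = cos(7) ≈ 0.7539, RHS = cos(3) + cos(4) ≈ -1.644 → fails here (LHS ≠ RHS)
B. LHS = 7, RHS = 7 → holds here (LHS = RHS)
C. LHS = 7/2, RHS = 2·√(3) ≈ 3.464 → fails here (LHS ≠ RHS)

Answer: A, C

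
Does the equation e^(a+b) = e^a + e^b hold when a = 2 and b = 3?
Fails

Substituting a = 2, b = 3:

LHS = e^(2+3) = e^5 ≈ 148.4
RHS = e^2 + e^3 ≈ 27.47

LHS ≠ RHS, so the equation does not hold at this point.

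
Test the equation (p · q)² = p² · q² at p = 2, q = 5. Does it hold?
Substituting p = 2, q = 5:

LHS = (2 · 5)² = 100
RHS = 2² · 5² = 100

LHS = RHS, so the equation holds at this point.

Answer: Holds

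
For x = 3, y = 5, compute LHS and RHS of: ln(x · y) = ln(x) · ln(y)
LHS = ln(3 · 5) = ln(15) ≈ 2.708
RHS = ln(3) · ln(5) ≈ 1.768

LHS ≠ RHS (they differ by about 0.9399), so the equation does not hold here.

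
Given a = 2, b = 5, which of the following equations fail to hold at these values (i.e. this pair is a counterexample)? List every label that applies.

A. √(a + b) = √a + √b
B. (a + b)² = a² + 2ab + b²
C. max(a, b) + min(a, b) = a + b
A

Evaluating each claim at the given values:
A. LHS = √(7) ≈ 2.646, RHS = √(2) + √(5) ≈ 3.65 → fails here (LHS ≠ RHS)
B. LHS = 49, RHS = 49 → holds here (LHS = RHS)
C. LHS = 7, RHS = 7 → holds here (LHS = RHS)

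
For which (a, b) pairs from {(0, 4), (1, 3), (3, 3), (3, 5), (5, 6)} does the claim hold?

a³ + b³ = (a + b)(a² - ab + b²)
All pairs

Testing each pair:
(0, 4): LHS = 64, RHS = 64 → holds
(1, 3): LHS = 28, RHS = 28 → holds
(3, 3): LHS = 54, RHS = 54 → holds
(3, 5): LHS = 152, RHS = 152 → holds
(5, 6): LHS = 341, RHS = 341 → holds

Every pair satisfies the claim.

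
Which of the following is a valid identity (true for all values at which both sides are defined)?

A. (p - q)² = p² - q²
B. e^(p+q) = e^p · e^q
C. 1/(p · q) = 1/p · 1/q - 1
A: fails at (0, 1) — LHS = 1, RHS = -1.
B: holds — e.g. at (1, 4), both sides equal e^5 ≈ 148.4.
C: fails at (4, 6) — LHS = 1/24, RHS = -23/24.

Answer: B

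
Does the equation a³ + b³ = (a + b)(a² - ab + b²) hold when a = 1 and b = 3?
Substituting a = 1, b = 3:

LHS = 1³ + 3³ = 28
RHS = (1 + 3)(1² - 1·3 + 3²) = 28

LHS = RHS, so the equation holds at this point.

Answer: Holds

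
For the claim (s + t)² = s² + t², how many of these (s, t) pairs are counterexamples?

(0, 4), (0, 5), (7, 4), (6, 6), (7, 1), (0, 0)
3

Testing each pair:
(0, 4): LHS = 16, RHS = 16 → satisfies claim
(0, 5): LHS = 25, RHS = 25 → satisfies claim
(7, 4): LHS = 121, RHS = 65 → counterexample
(6, 6): LHS = 144, RHS = 72 → counterexample
(7, 1): LHS = 64, RHS = 50 → counterexample
(0, 0): LHS = 0, RHS = 0 → satisfies claim

That makes 3 counterexamples.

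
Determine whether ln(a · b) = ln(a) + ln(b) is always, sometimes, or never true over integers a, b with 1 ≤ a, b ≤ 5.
Always true

The identity holds for every pair in the range. For instance at (a, b) = (2, 5): both sides equal ln(10) ≈ 2.303.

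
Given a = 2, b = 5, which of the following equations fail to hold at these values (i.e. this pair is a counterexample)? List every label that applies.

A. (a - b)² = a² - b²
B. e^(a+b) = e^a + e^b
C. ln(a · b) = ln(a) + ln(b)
A, B

Evaluating each claim at the given values:
A. LHS = 9, RHS = -21 → fails here (LHS ≠ RHS)
B. LHS = e^7 ≈ 1097, RHS = e^2 + e^5 ≈ 155.8 → fails here (LHS ≠ RHS)
C. LHS = ln(10) ≈ 2.303, RHS = ln(2) + ln(5) ≈ 2.303 → holds here (LHS = RHS)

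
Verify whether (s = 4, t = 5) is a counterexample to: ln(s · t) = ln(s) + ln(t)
No

Substituting s = 4, t = 5:
LHS = ln(4 · 5) = ln(20) ≈ 2.996
RHS = ln(4) + ln(5) ≈ 2.996

The sides agree, so this pair does not disprove the claim.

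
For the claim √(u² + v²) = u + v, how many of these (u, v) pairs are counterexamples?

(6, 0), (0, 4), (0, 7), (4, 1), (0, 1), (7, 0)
Testing each pair:
(6, 0): LHS = 6, RHS = 6 → satisfies claim
(0, 4): LHS = 4, RHS = 4 → satisfies claim
(0, 7): LHS = 7, RHS = 7 → satisfies claim
(4, 1): LHS = √(17) ≈ 4.123, RHS = 5 → counterexample
(0, 1): LHS = 1, RHS = 1 → satisfies claim
(7, 0): LHS = 7, RHS = 7 → satisfies claim

That makes 1 counterexample.

Answer: 1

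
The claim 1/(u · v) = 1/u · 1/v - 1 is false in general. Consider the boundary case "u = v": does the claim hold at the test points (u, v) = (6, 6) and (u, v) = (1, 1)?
No, fails at both test points

At (6, 6): LHS = 1/36 ≠ RHS = -35/36
At (1, 1): LHS = 1 ≠ RHS = 0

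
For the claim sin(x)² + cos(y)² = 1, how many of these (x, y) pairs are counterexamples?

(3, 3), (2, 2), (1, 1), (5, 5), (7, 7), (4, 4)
0

Testing each pair:
(3, 3): LHS = sin(3)² + cos(3)² = 1, RHS = 1 → satisfies claim
(2, 2): LHS = cos(2)² + sin(2)² = 1, RHS = 1 → satisfies claim
(1, 1): LHS = cos(1)² + sin(1)² = 1, RHS = 1 → satisfies claim
(5, 5): LHS = cos(5)² + sin(5)² = 1, RHS = 1 → satisfies claim
(7, 7): LHS = sin(7)² + cos(7)² = 1, RHS = 1 → satisfies claim
(4, 4): LHS = cos(4)² + sin(4)² = 1, RHS = 1 → satisfies claim

That makes 0 counterexamples.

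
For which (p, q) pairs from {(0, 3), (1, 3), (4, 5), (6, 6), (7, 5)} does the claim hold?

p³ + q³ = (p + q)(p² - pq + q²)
All pairs

Testing each pair:
(0, 3): LHS = 27, RHS = 27 → holds
(1, 3): LHS = 28, RHS = 28 → holds
(4, 5): LHS = 189, RHS = 189 → holds
(6, 6): LHS = 432, RHS = 432 → holds
(7, 5): LHS = 468, RHS = 468 → holds

Every pair satisfies the claim.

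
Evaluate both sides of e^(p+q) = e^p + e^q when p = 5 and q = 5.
LHS = e^(5+5) = e^10 ≈ 22026.5
RHS = e^5 + e^5 = 2·e^5 ≈ 296.8

LHS ≠ RHS (they differ by about 21729.6), so the equation does not hold here.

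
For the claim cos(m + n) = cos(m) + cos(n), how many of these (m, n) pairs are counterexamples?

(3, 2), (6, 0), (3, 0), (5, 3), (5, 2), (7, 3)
Testing each pair:
(3, 2): LHS = cos(5) ≈ 0.2837, RHS = cos(3) + cos(2) ≈ -1.406 → counterexample
(6, 0): LHS = cos(6) ≈ 0.9602, RHS = cos(6) + 1 ≈ 1.96 → counterexample
(3, 0): LHS = cos(3) ≈ -0.99, RHS = cos(3) + 1 ≈ 0.01001 → counterexample
(5, 3): LHS = cos(8) ≈ -0.1455, RHS = cos(3) + cos(5) ≈ -0.7063 → counterexample
(5, 2): LHS = cos(7) ≈ 0.7539, RHS = cos(2) + cos(5) ≈ -0.1325 → counterexample
(7, 3): LHS = cos(10) ≈ -0.8391, RHS = cos(3) + cos(7) ≈ -0.2361 → counterexample

That makes 6 counterexamples.

Answer: 6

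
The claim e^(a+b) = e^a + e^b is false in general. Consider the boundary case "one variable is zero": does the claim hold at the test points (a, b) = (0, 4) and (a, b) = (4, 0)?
At (0, 4): LHS = e^4 ≈ 54.6 ≠ RHS = 1 + e^4 ≈ 55.6
At (4, 0): LHS = e^4 ≈ 54.6 ≠ RHS = 1 + e^4 ≈ 55.6

Answer: No, fails at both test points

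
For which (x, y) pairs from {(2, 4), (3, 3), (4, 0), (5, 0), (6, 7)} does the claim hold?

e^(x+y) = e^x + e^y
Testing each pair:
(2, 4): LHS = e^6 ≈ 403.4, RHS = e^2 + e^4 ≈ 61.99 → fails
(3, 3): LHS = e^6 ≈ 403.4, RHS = 2·e^3 ≈ 40.17 → fails
(4, 0): LHS = e^4 ≈ 54.6, RHS = 1 + e^4 ≈ 55.6 → fails
(5, 0): LHS = e^5 ≈ 148.4, RHS = 1 + e^5 ≈ 149.4 → fails
(6, 7): LHS = e^13 ≈ 442413.4, RHS = e^6 + e^7 ≈ 1500 → fails

No pair satisfies the claim.

Answer: None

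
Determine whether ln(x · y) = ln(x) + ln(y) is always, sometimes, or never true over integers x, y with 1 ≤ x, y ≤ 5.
The identity holds for every pair in the range. For instance at (x, y) = (4, 3): both sides equal ln(12) ≈ 2.485.

Answer: Always true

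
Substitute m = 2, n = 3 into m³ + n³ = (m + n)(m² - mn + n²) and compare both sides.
LHS = 2³ + 3³ = 35
RHS = (2 + 3)(2² - 2·3 + 3²) = 35

LHS = RHS: the two sides agree.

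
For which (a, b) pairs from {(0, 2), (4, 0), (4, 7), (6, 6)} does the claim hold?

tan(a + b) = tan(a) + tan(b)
Testing each pair:
(0, 2): LHS = tan(2) ≈ -2.185, RHS = tan(2) ≈ -2.185 → holds
(4, 0): LHS = tan(4) ≈ 1.158, RHS = tan(4) ≈ 1.158 → holds
(4, 7): LHS = tan(11) ≈ -226, RHS = tan(7) + tan(4) ≈ 2.029 → fails
(6, 6): LHS = tan(12) ≈ -0.6359, RHS = 2·tan(6) ≈ -0.582 → fails

2 of 4 pairs satisfy the claim.

Answer: (0, 2), (4, 0)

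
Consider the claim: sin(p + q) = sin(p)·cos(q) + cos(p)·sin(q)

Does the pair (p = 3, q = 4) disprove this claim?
Substituting p = 3, q = 4:
LHS = sin(3 + 4) = sin(7) ≈ 0.657
RHS = sin(3)·cos(4) + cos(3)·sin(4) = sin(3)·cos(4) + sin(4)·cos(3) ≈ 0.657

The sides agree, so this pair does not disprove the claim.

Answer: No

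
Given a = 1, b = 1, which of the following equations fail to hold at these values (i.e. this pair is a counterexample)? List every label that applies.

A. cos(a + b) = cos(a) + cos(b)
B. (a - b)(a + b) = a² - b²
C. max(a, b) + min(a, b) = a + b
A

Evaluating each claim at the given values:
A. LHS = cos(2) ≈ -0.4161, RHS = 2·cos(1) ≈ 1.081 → fails here (LHS ≠ RHS)
B. LHS = 0, RHS = 0 → holds here (LHS = RHS)
C. LHS = 2, RHS = 2 → holds here (LHS = RHS)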